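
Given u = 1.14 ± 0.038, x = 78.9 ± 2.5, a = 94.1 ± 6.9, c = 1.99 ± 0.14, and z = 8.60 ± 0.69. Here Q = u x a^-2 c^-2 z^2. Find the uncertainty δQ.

Relative error in a monomial: (δQ/Q)² = Σ (nᵢ · δxᵢ/xᵢ)².
  (1·δu/u)² = (1×0.0333)² = 0.00111;  (1·δx/x)² = (1×0.0317)² = 0.00100;  (-2·δa/a)² = (-2×0.0733)² = 0.0215;  (-2·δc/c)² = (-2×0.0704)² = 0.0198;  (2·δz/z)² = (2×0.0802)² = 0.0257
δQ/Q = √(0.0692) = 0.263
Q = 0.190, so δQ = 0.263 × 0.190 = 0.0499.

0.0499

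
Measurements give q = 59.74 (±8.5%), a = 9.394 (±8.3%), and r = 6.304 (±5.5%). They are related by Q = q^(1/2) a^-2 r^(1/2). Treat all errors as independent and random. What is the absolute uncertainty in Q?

0.0382

For a monomial Q ∝ q^(1/2), a^-2, r^(1/2), fractional errors add in quadrature:
  (½·δq/q)² = (0.5×0.0850)² = 0.00181;  (-2·δa/a)² = (-2×0.0830)² = 0.0276;  (½·δr/r)² = (0.5×0.0550)² = 0.000756
δQ/Q = √(0.0301) = 0.174
Q = 0.2199, so δQ = 0.174 × 0.2199 = 0.0382.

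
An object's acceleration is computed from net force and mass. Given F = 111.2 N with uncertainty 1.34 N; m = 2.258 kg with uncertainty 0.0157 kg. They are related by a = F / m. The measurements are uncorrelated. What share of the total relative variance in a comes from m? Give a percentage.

(δa/a)² = (1·δF/F)² + (-1·δm/m)²
  F term: (1×0.0121)² = 0.000145
  m term: (-1×0.00695)² = 4.83e-05
Total = 0.000194. Share from m = 4.83e-05/0.000194 = 0.250.

25.0%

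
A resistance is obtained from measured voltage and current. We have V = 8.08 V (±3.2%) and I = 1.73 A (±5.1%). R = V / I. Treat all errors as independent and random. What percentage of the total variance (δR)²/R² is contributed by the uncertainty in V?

(δR/R)² = (1·δV/V)² + (-1·δI/I)²
  V term: (1×0.0320)² = 0.00102
  I term: (-1×0.0510)² = 0.00260
Total = 0.00362. Share from V = 0.00102/0.00362 = 0.282.

28.2%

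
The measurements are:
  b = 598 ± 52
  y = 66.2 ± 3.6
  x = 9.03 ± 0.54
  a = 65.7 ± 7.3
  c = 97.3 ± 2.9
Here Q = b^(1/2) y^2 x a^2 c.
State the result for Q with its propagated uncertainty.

Each factor contributes (exponent × relative error)² to (δQ/Q)²:
  (½·δb/b)² = (0.5×0.0870)² = 0.00189;  (2·δy/y)² = (2×0.0544)² = 0.0118;  (1·δx/x)² = (1×0.0598)² = 0.00358;  (2·δa/a)² = (2×0.111)² = 0.0494;  (1·δc/c)² = (1×0.0298)² = 0.000888
δQ/Q = √(0.0676) = 0.260
Q = 4.06e+11, so δQ = 0.260 × 4.06e+11 = 1.06e+11.

(4.06 ± 1.06) × 10^11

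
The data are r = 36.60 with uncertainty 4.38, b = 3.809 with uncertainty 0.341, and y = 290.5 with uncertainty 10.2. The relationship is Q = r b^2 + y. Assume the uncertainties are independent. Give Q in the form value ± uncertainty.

821.5 ± 115

Let p = r·b^2 = 531.0. δp/p = √((1·δr/r)² + (2·δb/b)²) = √(0.0143 + 0.0321) = 0.215, so δp = 114.
Q = p + y: δQ = √(δp² + δy²) = √(13100 + 104) = 115
Q = 821.5.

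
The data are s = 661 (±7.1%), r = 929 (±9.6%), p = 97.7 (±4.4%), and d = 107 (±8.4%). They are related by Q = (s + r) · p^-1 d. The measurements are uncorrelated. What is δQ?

199

Let u = s + r = 1590. δu = √(δs² + δr²) = √(2200 + 7950) = 101, so δu/u = 0.0634.
Q is then a monomial in u, p, d:
δQ/Q = √((δu/u)² + (-1·δp/p)² + (1·δd/d)²) = √(0.00402 + 0.00194 + 0.00706) = 0.114
Q = 1740, so δQ = 0.114 × 1740 = 199.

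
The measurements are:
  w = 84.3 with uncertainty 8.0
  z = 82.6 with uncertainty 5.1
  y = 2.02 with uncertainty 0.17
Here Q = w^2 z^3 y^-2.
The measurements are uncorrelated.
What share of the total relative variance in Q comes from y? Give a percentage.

28.7%

(δQ/Q)² = (2·δw/w)² + (3·δz/z)² + (-2·δy/y)²
  w term: (2×0.0949)² = 0.0360
  z term: (3×0.0617)² = 0.0343
  y term: (-2×0.0842)² = 0.0283
Total = 0.0987. Share from y = 0.0283/0.0987 = 0.287.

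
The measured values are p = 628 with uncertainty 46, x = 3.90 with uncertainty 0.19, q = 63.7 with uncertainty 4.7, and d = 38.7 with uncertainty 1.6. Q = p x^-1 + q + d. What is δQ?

Let w = p·x^-1 = 161. δw/w = √((1·δp/p)² + (-1·δx/x)²) = √(0.00537 + 0.00237) = 0.0880, so δw = 14.2.
Q = w + q + d: δQ = √(δw² + δq² + δd²) = √(201 + 22.1 + 2.56) = 15.0

15.0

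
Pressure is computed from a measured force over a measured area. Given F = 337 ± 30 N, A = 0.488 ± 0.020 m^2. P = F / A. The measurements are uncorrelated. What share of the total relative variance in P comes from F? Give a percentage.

82.5%

(δP/P)² = (1·δF/F)² + (-1·δA/A)²
  F term: (1×0.0890)² = 0.00792
  A term: (-1×0.0410)² = 0.00168
Total = 0.00960. Share from F = 0.00792/0.00960 = 0.825.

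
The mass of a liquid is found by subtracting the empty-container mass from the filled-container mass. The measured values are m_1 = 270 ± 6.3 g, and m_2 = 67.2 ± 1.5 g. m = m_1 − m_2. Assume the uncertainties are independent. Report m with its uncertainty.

203 ± 6.48 g

For a sum/difference, combine absolute errors in quadrature:
  (δm_1)² = 39.7;  (δm_2)² = 2.25
δm = √(41.9) = 6.48 g
m = 203 g.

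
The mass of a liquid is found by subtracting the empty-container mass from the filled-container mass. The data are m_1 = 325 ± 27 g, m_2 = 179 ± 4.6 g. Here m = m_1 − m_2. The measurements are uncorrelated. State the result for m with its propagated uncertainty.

Sums and differences: (δm)² = Σ (cᵢ δxᵢ)².
  (δm_1)² = 729;  (δm_2)² = 21.2
δm = √(750) = 27.4 g
m = 146 g.

146 ± 27.4 g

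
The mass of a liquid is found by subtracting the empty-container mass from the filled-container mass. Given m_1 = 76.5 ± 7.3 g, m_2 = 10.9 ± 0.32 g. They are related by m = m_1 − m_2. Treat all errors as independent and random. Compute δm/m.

Sums and differences: (δm)² = Σ (cᵢ δxᵢ)².
  (δm_1)² = 53.3;  (δm_2)² = 0.102
δm = √(53.4) = 7.31 g
m = 65.6 g, so δm/m = 7.31/65.6 = 0.111.

0.111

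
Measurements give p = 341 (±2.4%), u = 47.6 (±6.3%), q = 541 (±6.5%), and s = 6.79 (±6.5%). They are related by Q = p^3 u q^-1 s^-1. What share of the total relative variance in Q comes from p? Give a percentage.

29.4%

(δQ/Q)² = (3·δp/p)² + (1·δu/u)² + (-1·δq/q)² + (-1·δs/s)²
  p term: (3×0.0240)² = 0.00518
  u term: (1×0.0630)² = 0.00397
  q term: (-1×0.0650)² = 0.00423
  s term: (-1×0.0650)² = 0.00423
Total = 0.0176. Share from p = 0.00518/0.0176 = 0.294.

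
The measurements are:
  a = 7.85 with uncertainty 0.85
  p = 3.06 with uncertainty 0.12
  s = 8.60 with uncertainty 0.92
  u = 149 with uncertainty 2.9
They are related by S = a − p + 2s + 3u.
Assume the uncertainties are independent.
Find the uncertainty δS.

Absolute uncertainties add in quadrature for a linear combination:
  (δa)² = 0.722;  (δp)² = 0.0144;  (2·δs)² = 3.39;  (3·δu)² = 75.7
δS = √(79.8) = 8.93

8.93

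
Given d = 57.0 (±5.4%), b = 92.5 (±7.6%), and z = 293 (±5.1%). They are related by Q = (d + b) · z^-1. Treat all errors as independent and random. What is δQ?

0.0369

Let u = d + b = 150. δu = √(δd² + δb²) = √(9.47 + 49.4) = 7.67, so δu/u = 0.0513.
Q is then a monomial in u, z:
δQ/Q = √((δu/u)² + (-1·δz/z)²) = √(0.00264 + 0.00260) = 0.0724
Q = 0.510, so δQ = 0.0724 × 0.510 = 0.0369.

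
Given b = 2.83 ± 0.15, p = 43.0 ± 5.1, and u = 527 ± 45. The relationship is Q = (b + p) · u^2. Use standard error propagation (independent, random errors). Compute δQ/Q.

0.204

Let w = b + p = 45.8. δw = √(δb² + δp²) = √(0.0225 + 26.0) = 5.10, so δw/w = 0.111.
Q is then a monomial in w, u:
δQ/Q = √((δw/w)² + (2·δu/u)²) = √(0.0124 + 0.0292) = 0.204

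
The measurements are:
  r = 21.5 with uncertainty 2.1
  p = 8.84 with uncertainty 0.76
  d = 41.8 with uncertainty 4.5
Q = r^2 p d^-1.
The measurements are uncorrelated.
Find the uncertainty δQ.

23.4

For a monomial Q ∝ r^2, p, d^-1, fractional errors add in quadrature:
  (2·δr/r)² = (2×0.0977)² = 0.0382;  (1·δp/p)² = (1×0.0860)² = 0.00739;  (-1·δd/d)² = (-1×0.108)² = 0.0116
δQ/Q = √(0.0571) = 0.239
Q = 97.8, so δQ = 0.239 × 97.8 = 23.4.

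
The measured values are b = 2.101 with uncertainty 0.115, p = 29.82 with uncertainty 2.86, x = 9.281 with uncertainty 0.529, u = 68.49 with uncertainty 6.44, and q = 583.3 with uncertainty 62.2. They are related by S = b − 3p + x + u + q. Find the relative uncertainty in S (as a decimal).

Absolute uncertainties add in quadrature for a linear combination:
  (δb)² = 0.0132;  (3·δp)² = 73.6;  (δx)² = 0.280;  (δu)² = 41.5;  (δq)² = 3870
δS = √(3980) = 63.1
S = 573.7, so δS/S = 63.1/573.7 = 0.110.

0.110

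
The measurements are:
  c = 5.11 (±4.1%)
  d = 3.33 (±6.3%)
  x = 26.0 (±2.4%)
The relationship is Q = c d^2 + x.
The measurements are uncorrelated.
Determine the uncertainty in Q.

Let p = c·d^2 = 56.7. δp/p = √((1·δc/c)² + (2·δd/d)²) = √(0.00168 + 0.0159) = 0.133, so δp = 7.51.
Q = p + x: δQ = √(δp² + δx²) = √(56.4 + 0.389) = 7.53

7.53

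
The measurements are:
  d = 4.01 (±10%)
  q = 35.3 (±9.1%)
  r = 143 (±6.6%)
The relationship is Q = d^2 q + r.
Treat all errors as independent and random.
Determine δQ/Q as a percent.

17.6%

Let p = d^2·q = 568. δp/p = √((2·δd/d)² + (1·δq/q)²) = √(0.0400 + 0.00828) = 0.220, so δp = 125.
Q = p + r: δQ = √(δp² + δr²) = √(15600 + 89.1) = 125
Q = 711, so δQ/Q = 125/711 = 0.176.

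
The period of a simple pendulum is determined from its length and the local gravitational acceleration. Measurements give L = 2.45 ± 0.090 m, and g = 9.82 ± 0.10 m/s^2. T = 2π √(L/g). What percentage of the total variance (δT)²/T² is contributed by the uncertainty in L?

92.9%

(δT/T)² = (½·δL/L)² + (−½·δg/g)²
  L term: (0.5×0.0367)² = 0.000337
  g term: (-0.5×0.0102)² = 2.59e-05
Total = 0.000363. Share from L = 0.000337/0.000363 = 0.929.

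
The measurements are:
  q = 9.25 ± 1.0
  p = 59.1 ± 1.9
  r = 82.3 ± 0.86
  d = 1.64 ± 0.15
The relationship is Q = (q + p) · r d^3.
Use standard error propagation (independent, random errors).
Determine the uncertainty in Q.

6860

Let u = q + p = 68.3. δu = √(δq² + δp²) = √(1.00 + 3.61) = 2.15, so δu/u = 0.0314.
Q is then a monomial in u, r, d:
δQ/Q = √((δu/u)² + (1·δr/r)² + (3·δd/d)²) = √(0.000987 + 0.000109 + 0.0753) = 0.276
Q = 24800, so δQ = 0.276 × 24800 = 6860.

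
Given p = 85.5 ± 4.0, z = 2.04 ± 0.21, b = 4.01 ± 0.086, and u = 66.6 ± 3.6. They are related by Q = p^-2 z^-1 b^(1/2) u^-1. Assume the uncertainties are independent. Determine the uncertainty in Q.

Q is a product of powers, so relative uncertainties combine in quadrature:
  (-2·δp/p)² = (-2×0.0468)² = 0.00875;  (-1·δz/z)² = (-1×0.103)² = 0.0106;  (½·δb/b)² = (0.5×0.0214)² = 0.000115;  (-1·δu/u)² = (-1×0.0541)² = 0.00292
δQ/Q = √(0.0224) = 0.150
Q = 2.02e-06, so δQ = 0.150 × 2.02e-06 = 3.02e-07.

3.02e-07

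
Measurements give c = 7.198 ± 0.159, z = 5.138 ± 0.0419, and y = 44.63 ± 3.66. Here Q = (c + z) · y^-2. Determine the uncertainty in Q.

0.00102

Let u = c + z = 12.34. δu = √(δc² + δz²) = √(0.0253 + 0.00176) = 0.164, so δu/u = 0.0133.
Q is then a monomial in u, y:
δQ/Q = √((δu/u)² + (-2·δy/y)²) = √(0.000178 + 0.0269) = 0.165
Q = 0.006193, so δQ = 0.165 × 0.006193 = 0.00102.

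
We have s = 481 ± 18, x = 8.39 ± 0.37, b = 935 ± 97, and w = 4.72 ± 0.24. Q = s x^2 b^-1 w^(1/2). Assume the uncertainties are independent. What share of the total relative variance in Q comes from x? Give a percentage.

(δQ/Q)² = (1·δs/s)² + (2·δx/x)² + (-1·δb/b)² + (½·δw/w)²
  s term: (1×0.0374)² = 0.00140
  x term: (2×0.0441)² = 0.00778
  b term: (-1×0.104)² = 0.0108
  w term: (0.5×0.0508)² = 0.000646
Total = 0.0206. Share from x = 0.00778/0.0206 = 0.378.

37.8%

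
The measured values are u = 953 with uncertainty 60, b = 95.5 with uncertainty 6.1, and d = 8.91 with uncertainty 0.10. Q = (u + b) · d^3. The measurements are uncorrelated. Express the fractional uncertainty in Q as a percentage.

Let w = u + b = 1050. δw = √(δu² + δb²) = √(3600 + 37.2) = 60.3, so δw/w = 0.0575.
Q is then a monomial in w, d:
δQ/Q = √((δw/w)² + (3·δd/d)²) = √(0.00331 + 0.00113) = 0.0666

6.66%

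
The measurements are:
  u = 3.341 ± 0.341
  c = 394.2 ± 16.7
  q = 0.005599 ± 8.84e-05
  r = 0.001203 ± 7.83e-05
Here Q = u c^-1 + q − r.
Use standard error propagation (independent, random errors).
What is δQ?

Let p = u·c^-1 = 0.008475. δp/p = √((1·δu/u)² + (-1·δc/c)²) = √(0.0104 + 0.00179) = 0.111, so δp = 0.000937.
Q = p + q − r: δQ = √(δp² + δq² + δr²) = √(8.77e-07 + 7.81e-09 + 6.13e-09) = 0.000944

0.000944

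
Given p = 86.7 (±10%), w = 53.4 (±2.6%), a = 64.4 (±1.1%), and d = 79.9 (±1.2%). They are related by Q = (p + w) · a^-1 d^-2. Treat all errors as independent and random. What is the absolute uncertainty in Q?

2.32e-05

Let u = p + w = 140. δu = √(δp² + δw²) = √(75.2 + 1.93) = 8.78, so δu/u = 0.0627.
Q is then a monomial in u, a, d:
δQ/Q = √((δu/u)² + (-1·δa/a)² + (-2·δd/d)²) = √(0.00393 + 0.000121 + 0.000576) = 0.0680
Q = 0.000341, so δQ = 0.0680 × 0.000341 = 2.32e-05.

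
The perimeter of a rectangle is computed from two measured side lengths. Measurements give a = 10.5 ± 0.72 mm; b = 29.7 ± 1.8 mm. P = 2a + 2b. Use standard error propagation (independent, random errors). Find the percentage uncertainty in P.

P is a linear combination, so absolute uncertainties add in quadrature:
  (2·δa)² = 2.07;  (2·δb)² = 13.0
δP = √(15.0) = 3.88 mm
P = 80.4 mm, so δP/P = 3.88/80.4 = 0.0482.

4.82%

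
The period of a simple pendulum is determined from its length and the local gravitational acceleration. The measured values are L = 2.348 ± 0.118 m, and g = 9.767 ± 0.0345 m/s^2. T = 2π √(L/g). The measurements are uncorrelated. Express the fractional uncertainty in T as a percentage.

2.52%

T is a product of powers, so relative uncertainties combine in quadrature:
  (½·δL/L)² = (0.5×0.0503)² = 0.000631;  (−½·δg/g)² = (-0.5×0.00353)² = 3.12e-06
δT/T = √(0.000635) = 0.0252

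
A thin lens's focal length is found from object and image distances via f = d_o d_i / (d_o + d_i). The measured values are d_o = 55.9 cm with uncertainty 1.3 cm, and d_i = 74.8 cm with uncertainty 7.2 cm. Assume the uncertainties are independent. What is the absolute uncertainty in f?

1.38 cm

∂f/∂d_o = (d_i/(d_o+d_i))² = 0.328;  ∂f/∂d_i = (d_o/(d_o+d_i))² = 0.183
δf = √((∂f/∂d_o · δd_o)² + (∂f/∂d_i · δd_i)²) = √(0.181 + 1.73) = 1.38 cm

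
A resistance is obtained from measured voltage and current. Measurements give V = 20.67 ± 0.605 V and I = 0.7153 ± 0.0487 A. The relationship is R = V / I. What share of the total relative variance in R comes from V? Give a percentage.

15.6%

(δR/R)² = (1·δV/V)² + (-1·δI/I)²
  V term: (1×0.0293)² = 0.000857
  I term: (-1×0.0681)² = 0.00464
Total = 0.00549. Share from V = 0.000857/0.00549 = 0.156.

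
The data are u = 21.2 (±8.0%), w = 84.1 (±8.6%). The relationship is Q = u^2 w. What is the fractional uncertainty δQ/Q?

0.182

Each factor contributes (exponent × relative error)² to (δQ/Q)²:
  (2·δu/u)² = (2×0.0800)² = 0.0256;  (1·δw/w)² = (1×0.0860)² = 0.00740
δQ/Q = √(0.0330) = 0.182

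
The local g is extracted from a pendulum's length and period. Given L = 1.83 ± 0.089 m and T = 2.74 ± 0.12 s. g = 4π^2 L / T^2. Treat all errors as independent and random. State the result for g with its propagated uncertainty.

g is a product of powers, so relative uncertainties combine in quadrature:
  (1·δL/L)² = (1×0.0486)² = 0.00237;  (-2·δT/T)² = (-2×0.0438)² = 0.00767
δg/g = √(0.0100) = 0.100
g = 9.62 m/s^2, so δg = 0.100 × 9.62 = 0.964 m/s^2.

9.62 ± 0.964 m/s^2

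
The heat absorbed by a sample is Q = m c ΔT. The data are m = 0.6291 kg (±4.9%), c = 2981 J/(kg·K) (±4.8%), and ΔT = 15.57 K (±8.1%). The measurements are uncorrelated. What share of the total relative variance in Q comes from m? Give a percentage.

(δQ/Q)² = (1·δm/m)² + (1·δc/c)² + (1·δΔT/ΔT)²
  m term: (1×0.0490)² = 0.00240
  c term: (1×0.0480)² = 0.00230
  ΔT term: (1×0.0810)² = 0.00656
Total = 0.0113. Share from m = 0.00240/0.0113 = 0.213.

21.3%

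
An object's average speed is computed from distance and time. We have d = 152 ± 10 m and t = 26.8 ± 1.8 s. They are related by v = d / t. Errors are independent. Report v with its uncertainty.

For a monomial v ∝ d, t^-1, fractional errors add in quadrature:
  (1·δd/d)² = (1×0.0658)² = 0.00433;  (-1·δt/t)² = (-1×0.0672)² = 0.00451
δv/v = √(0.00884) = 0.0940
v = 5.67 m/s, so δv = 0.0940 × 5.67 = 0.533 m/s.

5.67 ± 0.533 m/s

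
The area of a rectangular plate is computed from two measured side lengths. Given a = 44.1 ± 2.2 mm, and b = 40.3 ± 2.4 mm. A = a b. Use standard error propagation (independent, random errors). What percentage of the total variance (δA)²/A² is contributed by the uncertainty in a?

41.2%

(δA/A)² = (1·δa/a)² + (1·δb/b)²
  a term: (1×0.0499)² = 0.00249
  b term: (1×0.0596)² = 0.00355
Total = 0.00604. Share from a = 0.00249/0.00604 = 0.412.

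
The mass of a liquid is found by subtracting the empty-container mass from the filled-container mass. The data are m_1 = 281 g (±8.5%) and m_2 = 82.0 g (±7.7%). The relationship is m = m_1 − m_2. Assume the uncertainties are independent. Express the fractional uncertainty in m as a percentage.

12.4%

Each term contributes (cᵢ δxᵢ)² to (δm)²:
  (δm_1)² = 570;  (δm_2)² = 39.9
δm = √(610) = 24.7 g
m = 199 g, so δm/m = 24.7/199 = 0.124.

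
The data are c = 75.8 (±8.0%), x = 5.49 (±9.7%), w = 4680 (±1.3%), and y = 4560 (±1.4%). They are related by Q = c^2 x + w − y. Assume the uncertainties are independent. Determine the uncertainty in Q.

Let p = c^2·x = 31500. δp/p = √((2·δc/c)² + (1·δx/x)²) = √(0.0256 + 0.00941) = 0.187, so δp = 5900.
Q = p + w − y: δQ = √(δp² + δw² + δy²) = √(3.48e+07 + 3700 + 4080) = 5900

5900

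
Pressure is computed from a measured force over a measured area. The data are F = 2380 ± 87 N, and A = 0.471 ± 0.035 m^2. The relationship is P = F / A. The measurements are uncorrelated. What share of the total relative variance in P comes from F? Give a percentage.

19.5%

(δP/P)² = (1·δF/F)² + (-1·δA/A)²
  F term: (1×0.0366)² = 0.00134
  A term: (-1×0.0743)² = 0.00552
Total = 0.00686. Share from F = 0.00134/0.00686 = 0.195.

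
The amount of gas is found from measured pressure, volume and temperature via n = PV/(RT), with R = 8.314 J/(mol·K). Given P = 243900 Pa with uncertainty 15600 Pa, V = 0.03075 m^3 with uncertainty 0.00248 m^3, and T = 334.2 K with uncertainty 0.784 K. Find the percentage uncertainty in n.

Since n is a product/quotient, work with relative uncertainties:
  (1·δP/P)² = (1×0.0640)² = 0.00409;  (1·δV/V)² = (1×0.0807)² = 0.00650;  (-1·δT/T)² = (-1×0.00235)² = 5.5e-06
δn/n = √(0.0106) = 0.103

10.3%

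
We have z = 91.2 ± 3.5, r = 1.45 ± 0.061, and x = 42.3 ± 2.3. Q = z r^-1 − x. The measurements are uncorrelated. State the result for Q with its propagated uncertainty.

20.6 ± 4.26

Let p = z·r^-1 = 62.9. δp/p = √((1·δz/z)² + (-1·δr/r)²) = √(0.00147 + 0.00177) = 0.0569, so δp = 3.58.
Q = p − x: δQ = √(δp² + δx²) = √(12.8 + 5.29) = 4.26
Q = 20.6.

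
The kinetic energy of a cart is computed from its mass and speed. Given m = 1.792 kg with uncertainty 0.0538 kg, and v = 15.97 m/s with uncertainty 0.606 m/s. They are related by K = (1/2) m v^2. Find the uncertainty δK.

18.7 J

For a monomial K ∝ m, v^2, fractional errors add in quadrature:
  (1·δm/m)² = (1×0.0300)² = 0.000901;  (2·δv/v)² = (2×0.0379)² = 0.00576
δK/K = √(0.00666) = 0.0816
K = 228.5 J, so δK = 0.0816 × 228.5 = 18.7 J.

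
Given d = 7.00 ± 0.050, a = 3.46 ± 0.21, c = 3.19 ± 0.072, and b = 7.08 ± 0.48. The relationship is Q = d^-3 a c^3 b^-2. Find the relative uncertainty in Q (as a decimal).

0.165

Relative error in a monomial: (δQ/Q)² = Σ (nᵢ · δxᵢ/xᵢ)².
  (-3·δd/d)² = (-3×0.00714)² = 0.000459;  (1·δa/a)² = (1×0.0607)² = 0.00368;  (3·δc/c)² = (3×0.0226)² = 0.00458;  (-2·δb/b)² = (-2×0.0678)² = 0.0184
δQ/Q = √(0.0271) = 0.165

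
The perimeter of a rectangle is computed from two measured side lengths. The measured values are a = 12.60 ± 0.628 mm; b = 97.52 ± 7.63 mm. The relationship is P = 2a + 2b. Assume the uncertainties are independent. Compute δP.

15.3 mm

P is a linear combination, so absolute uncertainties add in quadrature:
  (2·δa)² = 1.58;  (2·δb)² = 233
δP = √(234) = 15.3 mm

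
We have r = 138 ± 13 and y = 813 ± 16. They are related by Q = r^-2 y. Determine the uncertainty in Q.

Each factor contributes (exponent × relative error)² to (δQ/Q)²:
  (-2·δr/r)² = (-2×0.0942)² = 0.0355;  (1·δy/y)² = (1×0.0197)² = 0.000387
δQ/Q = √(0.0359) = 0.189
Q = 0.0427, so δQ = 0.189 × 0.0427 = 0.00809.

0.00809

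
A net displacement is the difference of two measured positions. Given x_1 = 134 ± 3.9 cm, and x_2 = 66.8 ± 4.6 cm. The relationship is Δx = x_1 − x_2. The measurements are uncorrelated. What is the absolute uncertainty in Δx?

Δx is a linear combination, so absolute uncertainties add in quadrature:
  (δx_1)² = 15.2;  (δx_2)² = 21.2
δΔx = √(36.4) = 6.03 cm

6.03 cm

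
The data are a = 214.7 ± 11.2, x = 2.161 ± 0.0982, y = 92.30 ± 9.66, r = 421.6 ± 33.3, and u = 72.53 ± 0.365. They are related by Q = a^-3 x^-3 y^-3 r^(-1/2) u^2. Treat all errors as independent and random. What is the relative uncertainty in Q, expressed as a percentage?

37.9%

Each factor contributes (exponent × relative error)² to (δQ/Q)²:
  (-3·δa/a)² = (-3×0.0522)² = 0.0245;  (-3·δx/x)² = (-3×0.0454)² = 0.0186;  (-3·δy/y)² = (-3×0.105)² = 0.0986;  (−½·δr/r)² = (-0.5×0.0790)² = 0.00156;  (2·δu/u)² = (2×0.00503)² = 0.000101
δQ/Q = √(0.143) = 0.379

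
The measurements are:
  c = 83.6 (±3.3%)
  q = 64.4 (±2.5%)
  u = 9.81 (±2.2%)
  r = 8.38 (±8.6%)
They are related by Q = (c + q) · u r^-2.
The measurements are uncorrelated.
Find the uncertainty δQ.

Let w = c + q = 148. δw = √(δc² + δq²) = √(7.61 + 2.59) = 3.19, so δw/w = 0.0216.
Q is then a monomial in w, u, r:
δQ/Q = √((δw/w)² + (1·δu/u)² + (-2·δr/r)²) = √(0.000466 + 0.000484 + 0.0296) = 0.175
Q = 20.7, so δQ = 0.175 × 20.7 = 3.61.

3.61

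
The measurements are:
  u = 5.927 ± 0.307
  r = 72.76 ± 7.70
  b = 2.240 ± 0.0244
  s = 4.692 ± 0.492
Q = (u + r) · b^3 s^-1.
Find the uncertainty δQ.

Let w = u + r = 78.69. δw = √(δu² + δr²) = √(0.0942 + 59.3) = 7.71, so δw/w = 0.0979.
Q is then a monomial in w, b, s:
δQ/Q = √((δw/w)² + (3·δb/b)² + (-1·δs/s)²) = √(0.00959 + 0.00107 + 0.0110) = 0.147
Q = 188.5, so δQ = 0.147 × 188.5 = 27.7.

27.7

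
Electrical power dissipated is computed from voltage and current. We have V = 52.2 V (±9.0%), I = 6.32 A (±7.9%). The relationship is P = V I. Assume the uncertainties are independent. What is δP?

Relative error in a monomial: (δP/P)² = Σ (nᵢ · δxᵢ/xᵢ)².
  (1·δV/V)² = (1×0.0900)² = 0.00810;  (1·δI/I)² = (1×0.0790)² = 0.00624
δP/P = √(0.0143) = 0.120
P = 330 W, so δP = 0.120 × 330 = 39.5 W.

39.5 W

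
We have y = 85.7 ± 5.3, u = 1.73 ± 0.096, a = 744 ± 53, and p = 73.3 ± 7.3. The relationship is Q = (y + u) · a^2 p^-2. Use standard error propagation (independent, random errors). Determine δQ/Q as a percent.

Let w = y + u = 87.4. δw = √(δy² + δu²) = √(28.1 + 0.00922) = 5.30, so δw/w = 0.0606.
Q is then a monomial in w, a, p:
δQ/Q = √((δw/w)² + (2·δa/a)² + (-2·δp/p)²) = √(0.00368 + 0.0203 + 0.0397) = 0.252

25.2%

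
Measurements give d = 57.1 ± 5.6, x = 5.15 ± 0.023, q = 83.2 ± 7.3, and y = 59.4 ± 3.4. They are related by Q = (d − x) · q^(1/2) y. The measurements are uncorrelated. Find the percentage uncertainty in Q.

Let u = d − x = 52.0. δu = √(δd² + δx²) = √(31.4 + 0.000529) = 5.60, so δu/u = 0.108.
Q is then a monomial in u, q, y:
δQ/Q = √((δu/u)² + (½·δq/q)² + (1·δy/y)²) = √(0.0116 + 0.00192 + 0.00328) = 0.130

13.0%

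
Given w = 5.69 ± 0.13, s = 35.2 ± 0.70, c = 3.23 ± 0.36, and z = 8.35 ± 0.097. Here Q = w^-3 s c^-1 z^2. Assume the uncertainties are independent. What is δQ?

Each factor contributes (exponent × relative error)² to (δQ/Q)²:
  (-3·δw/w)² = (-3×0.0228)² = 0.00470;  (1·δs/s)² = (1×0.0199)² = 0.000395;  (-1·δc/c)² = (-1×0.111)² = 0.0124;  (2·δz/z)² = (2×0.0116)² = 0.000540
δQ/Q = √(0.0181) = 0.134
Q = 4.12, so δQ = 0.134 × 4.12 = 0.554.

0.554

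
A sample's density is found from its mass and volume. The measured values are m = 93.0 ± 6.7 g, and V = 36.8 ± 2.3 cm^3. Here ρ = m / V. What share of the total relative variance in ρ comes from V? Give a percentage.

42.9%

(δρ/ρ)² = (1·δm/m)² + (-1·δV/V)²
  m term: (1×0.0720)² = 0.00519
  V term: (-1×0.0625)² = 0.00391
Total = 0.00910. Share from V = 0.00391/0.00910 = 0.429.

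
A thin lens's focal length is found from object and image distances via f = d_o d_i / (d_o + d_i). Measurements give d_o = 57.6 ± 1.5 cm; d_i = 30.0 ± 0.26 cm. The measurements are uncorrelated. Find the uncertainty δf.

0.209 cm

∂f/∂d_o = (d_i/(d_o+d_i))² = 0.117;  ∂f/∂d_i = (d_o/(d_o+d_i))² = 0.432
δf = √((∂f/∂d_o · δd_o)² + (∂f/∂d_i · δd_i)²) = √(0.0309 + 0.0126) = 0.209 cm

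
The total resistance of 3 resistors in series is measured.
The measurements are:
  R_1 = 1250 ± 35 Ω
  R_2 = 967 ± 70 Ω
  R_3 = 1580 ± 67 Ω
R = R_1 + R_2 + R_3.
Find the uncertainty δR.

103 Ω

Absolute uncertainties add in quadrature for a linear combination:
  (δR_1)² = 1220;  (δR_2)² = 4900;  (δR_3)² = 4490
δR = √(10600) = 103 Ω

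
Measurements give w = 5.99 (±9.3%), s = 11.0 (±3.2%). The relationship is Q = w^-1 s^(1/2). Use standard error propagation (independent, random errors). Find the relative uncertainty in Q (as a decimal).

Each factor contributes (exponent × relative error)² to (δQ/Q)²:
  (-1·δw/w)² = (-1×0.0930)² = 0.00865;  (½·δs/s)² = (0.5×0.0320)² = 0.000256
δQ/Q = √(0.00891) = 0.0944

0.0944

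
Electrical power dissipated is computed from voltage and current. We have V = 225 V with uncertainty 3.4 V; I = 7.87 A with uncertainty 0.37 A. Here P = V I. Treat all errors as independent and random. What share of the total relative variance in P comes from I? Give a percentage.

(δP/P)² = (1·δV/V)² + (1·δI/I)²
  V term: (1×0.0151)² = 0.000228
  I term: (1×0.0470)² = 0.00221
Total = 0.00244. Share from I = 0.00221/0.00244 = 0.906.

90.6%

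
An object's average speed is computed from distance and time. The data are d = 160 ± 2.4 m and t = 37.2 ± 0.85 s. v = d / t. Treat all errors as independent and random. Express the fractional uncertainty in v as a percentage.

2.73%

Relative error in a monomial: (δv/v)² = Σ (nᵢ · δxᵢ/xᵢ)².
  (1·δd/d)² = (1×0.0150)² = 0.000225;  (-1·δt/t)² = (-1×0.0228)² = 0.000522
δv/v = √(0.000747) = 0.0273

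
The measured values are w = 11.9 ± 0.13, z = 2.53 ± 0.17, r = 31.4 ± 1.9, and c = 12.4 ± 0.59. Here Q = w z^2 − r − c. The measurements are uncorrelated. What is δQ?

10.5

Let p = w·z^2 = 76.2. δp/p = √((1·δw/w)² + (2·δz/z)²) = √(0.000119 + 0.0181) = 0.135, so δp = 10.3.
Q = p − r − c: δQ = √(δp² + δr² + δc²) = √(105 + 3.61 + 0.348) = 10.5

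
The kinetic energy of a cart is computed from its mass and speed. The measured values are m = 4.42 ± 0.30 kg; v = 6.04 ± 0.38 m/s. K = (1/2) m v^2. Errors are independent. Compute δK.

Relative error in a monomial: (δK/K)² = Σ (nᵢ · δxᵢ/xᵢ)².
  (1·δm/m)² = (1×0.0679)² = 0.00461;  (2·δv/v)² = (2×0.0629)² = 0.0158
δK/K = √(0.0204) = 0.143
K = 80.6 J, so δK = 0.143 × 80.6 = 11.5 J.

11.5 J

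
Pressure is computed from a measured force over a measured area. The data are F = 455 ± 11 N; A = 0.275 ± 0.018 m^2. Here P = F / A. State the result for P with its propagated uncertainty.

1650 ± 115 Pa

P is a product of powers, so relative uncertainties combine in quadrature:
  (1·δF/F)² = (1×0.0242)² = 0.000584;  (-1·δA/A)² = (-1×0.0655)² = 0.00428
δP/P = √(0.00487) = 0.0698
P = 1650 Pa, so δP = 0.0698 × 1650 = 115 Pa.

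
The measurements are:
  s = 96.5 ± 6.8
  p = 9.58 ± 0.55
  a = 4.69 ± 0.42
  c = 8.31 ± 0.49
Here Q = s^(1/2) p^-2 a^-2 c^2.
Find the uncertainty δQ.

0.0826

Each factor contributes (exponent × relative error)² to (δQ/Q)²:
  (½·δs/s)² = (0.5×0.0705)² = 0.00124;  (-2·δp/p)² = (-2×0.0574)² = 0.0132;  (-2·δa/a)² = (-2×0.0896)² = 0.0321;  (2·δc/c)² = (2×0.0590)² = 0.0139
δQ/Q = √(0.0604) = 0.246
Q = 0.336, so δQ = 0.246 × 0.336 = 0.0826.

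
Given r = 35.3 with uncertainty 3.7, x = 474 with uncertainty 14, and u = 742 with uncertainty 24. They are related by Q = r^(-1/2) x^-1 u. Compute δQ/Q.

For a monomial Q ∝ r^(-1/2), x^-1, u, fractional errors add in quadrature:
  (−½·δr/r)² = (-0.5×0.105)² = 0.00275;  (-1·δx/x)² = (-1×0.0295)² = 0.000872;  (1·δu/u)² = (1×0.0323)² = 0.00105
δQ/Q = √(0.00467) = 0.0683

0.0683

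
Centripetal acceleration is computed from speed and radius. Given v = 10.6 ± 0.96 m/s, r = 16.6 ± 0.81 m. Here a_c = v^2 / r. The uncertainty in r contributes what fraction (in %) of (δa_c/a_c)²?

(δa_c/a_c)² = (2·δv/v)² + (-1·δr/r)²
  v term: (2×0.0906)² = 0.0328
  r term: (-1×0.0488)² = 0.00238
Total = 0.0352. Share from r = 0.00238/0.0352 = 0.0677.

6.77%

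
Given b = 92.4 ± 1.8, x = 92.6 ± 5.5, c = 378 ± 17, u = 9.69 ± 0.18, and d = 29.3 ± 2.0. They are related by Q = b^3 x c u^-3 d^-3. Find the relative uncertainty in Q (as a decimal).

0.232

Each factor contributes (exponent × relative error)² to (δQ/Q)²:
  (3·δb/b)² = (3×0.0195)² = 0.00342;  (1·δx/x)² = (1×0.0594)² = 0.00353;  (1·δc/c)² = (1×0.0450)² = 0.00202;  (-3·δu/u)² = (-3×0.0186)² = 0.00311;  (-3·δd/d)² = (-3×0.0683)² = 0.0419
δQ/Q = √(0.0540) = 0.232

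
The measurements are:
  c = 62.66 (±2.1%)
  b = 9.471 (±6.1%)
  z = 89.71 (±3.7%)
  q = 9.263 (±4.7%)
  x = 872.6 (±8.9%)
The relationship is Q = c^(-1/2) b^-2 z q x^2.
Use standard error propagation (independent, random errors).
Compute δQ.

Each factor contributes (exponent × relative error)² to (δQ/Q)²:
  (−½·δc/c)² = (-0.5×0.0210)² = 0.000110;  (-2·δb/b)² = (-2×0.0610)² = 0.0149;  (1·δz/z)² = (1×0.0370)² = 0.00137;  (1·δq/q)² = (1×0.0470)² = 0.00221;  (2·δx/x)² = (2×0.0890)² = 0.0317
δQ/Q = √(0.0503) = 0.224
Q = 891100, so δQ = 0.224 × 891100 = 2e+05.

2e+05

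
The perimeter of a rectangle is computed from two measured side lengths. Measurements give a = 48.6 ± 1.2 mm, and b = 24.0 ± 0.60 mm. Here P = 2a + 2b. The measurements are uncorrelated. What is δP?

2.68 mm

P is a linear combination, so absolute uncertainties add in quadrature:
  (2·δa)² = 5.76;  (2·δb)² = 1.44
δP = √(7.20) = 2.68 mm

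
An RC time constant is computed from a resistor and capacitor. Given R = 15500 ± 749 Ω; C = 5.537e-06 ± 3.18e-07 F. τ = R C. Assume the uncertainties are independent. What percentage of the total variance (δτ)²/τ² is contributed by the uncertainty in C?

(δτ/τ)² = (1·δR/R)² + (1·δC/C)²
  R term: (1×0.0483)² = 0.00234
  C term: (1×0.0574)² = 0.00330
Total = 0.00563. Share from C = 0.00330/0.00563 = 0.586.

58.6%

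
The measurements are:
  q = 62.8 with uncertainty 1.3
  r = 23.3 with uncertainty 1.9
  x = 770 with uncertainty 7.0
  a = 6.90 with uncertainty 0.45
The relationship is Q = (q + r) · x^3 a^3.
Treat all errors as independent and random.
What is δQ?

Let u = q + r = 86.1. δu = √(δq² + δr²) = √(1.69 + 3.61) = 2.30, so δu/u = 0.0267.
Q is then a monomial in u, x, a:
δQ/Q = √((δu/u)² + (3·δx/x)² + (3·δa/a)²) = √(0.000715 + 0.000744 + 0.0383) = 0.199
Q = 1.29e+13, so δQ = 0.199 × 1.29e+13 = 2.57e+12.

2.57e+12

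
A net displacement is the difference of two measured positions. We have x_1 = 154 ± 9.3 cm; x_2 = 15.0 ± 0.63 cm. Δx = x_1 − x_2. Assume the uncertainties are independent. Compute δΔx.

9.32 cm

Each term contributes (cᵢ δxᵢ)² to (δΔx)²:
  (δx_1)² = 86.5;  (δx_2)² = 0.397
δΔx = √(86.9) = 9.32 cm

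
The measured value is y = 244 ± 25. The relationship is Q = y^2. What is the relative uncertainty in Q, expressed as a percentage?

Q ∝ y^2, so δQ/Q = |2| · δy/y = 2 × 0.102 = 0.205.

20.5%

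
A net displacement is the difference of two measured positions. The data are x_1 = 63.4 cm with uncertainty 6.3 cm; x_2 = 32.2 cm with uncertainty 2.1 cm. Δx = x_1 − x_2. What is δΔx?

6.64 cm

Δx is a linear combination, so absolute uncertainties add in quadrature:
  (δx_1)² = 39.7;  (δx_2)² = 4.41
δΔx = √(44.1) = 6.64 cm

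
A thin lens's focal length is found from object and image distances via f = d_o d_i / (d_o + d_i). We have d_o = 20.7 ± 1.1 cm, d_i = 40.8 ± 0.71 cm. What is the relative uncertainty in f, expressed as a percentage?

3.57%

∂f/∂d_o = (d_i/(d_o+d_i))² = 0.440;  ∂f/∂d_i = (d_o/(d_o+d_i))² = 0.113
δf = √((∂f/∂d_o · δd_o)² + (∂f/∂d_i · δd_i)²) = √(0.234 + 0.00647) = 0.491 cm
f = 13.7 cm, so δf/f = 0.491/13.7 = 0.0357.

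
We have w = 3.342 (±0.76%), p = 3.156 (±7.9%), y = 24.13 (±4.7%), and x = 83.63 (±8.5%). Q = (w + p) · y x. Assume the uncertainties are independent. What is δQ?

1370

Let u = w + p = 6.498. δu = √(δw² + δp²) = √(0.000645 + 0.0622) = 0.251, so δu/u = 0.0386.
Q is then a monomial in u, y, x:
δQ/Q = √((δu/u)² + (1·δy/y)² + (1·δx/x)²) = √(0.00149 + 0.00221 + 0.00723) = 0.105
Q = 13110, so δQ = 0.105 × 13110 = 1370.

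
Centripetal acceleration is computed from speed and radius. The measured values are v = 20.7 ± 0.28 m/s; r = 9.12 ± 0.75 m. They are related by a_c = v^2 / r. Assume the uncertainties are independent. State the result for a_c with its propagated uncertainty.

47.0 ± 4.07 m/s^2

For a monomial a_c ∝ v^2, r^-1, fractional errors add in quadrature:
  (2·δv/v)² = (2×0.0135)² = 0.000732;  (-1·δr/r)² = (-1×0.0822)² = 0.00676
δa_c/a_c = √(0.00749) = 0.0866
a_c = 47.0 m/s^2, so δa_c = 0.0866 × 47.0 = 4.07 m/s^2.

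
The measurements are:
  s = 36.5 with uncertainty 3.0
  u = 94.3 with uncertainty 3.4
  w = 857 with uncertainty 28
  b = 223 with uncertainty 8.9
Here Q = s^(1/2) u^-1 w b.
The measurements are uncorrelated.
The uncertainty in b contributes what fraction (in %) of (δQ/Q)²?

28.2%

(δQ/Q)² = (½·δs/s)² + (-1·δu/u)² + (1·δw/w)² + (1·δb/b)²
  s term: (0.5×0.0822)² = 0.00169
  u term: (-1×0.0361)² = 0.00130
  w term: (1×0.0327)² = 0.00107
  b term: (1×0.0399)² = 0.00159
Total = 0.00565. Share from b = 0.00159/0.00565 = 0.282.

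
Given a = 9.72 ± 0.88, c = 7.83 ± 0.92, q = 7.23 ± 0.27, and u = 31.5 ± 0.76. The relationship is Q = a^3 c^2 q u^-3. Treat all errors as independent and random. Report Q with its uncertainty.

13.0 ± 4.80

Since Q is a product/quotient, work with relative uncertainties:
  (3·δa/a)² = (3×0.0905)² = 0.0738;  (2·δc/c)² = (2×0.117)² = 0.0552;  (1·δq/q)² = (1×0.0373)² = 0.00139;  (-3·δu/u)² = (-3×0.0241)² = 0.00524
δQ/Q = √(0.136) = 0.368
Q = 13.0, so δQ = 0.368 × 13.0 = 4.80.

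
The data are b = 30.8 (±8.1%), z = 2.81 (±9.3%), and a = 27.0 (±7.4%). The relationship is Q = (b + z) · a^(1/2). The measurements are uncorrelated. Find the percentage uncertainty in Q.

Let u = b + z = 33.6. δu = √(δb² + δz²) = √(6.22 + 0.0683) = 2.51, so δu/u = 0.0746.
Q is then a monomial in u, a:
δQ/Q = √((δu/u)² + (½·δa/a)²) = √(0.00557 + 0.00137) = 0.0833

8.33%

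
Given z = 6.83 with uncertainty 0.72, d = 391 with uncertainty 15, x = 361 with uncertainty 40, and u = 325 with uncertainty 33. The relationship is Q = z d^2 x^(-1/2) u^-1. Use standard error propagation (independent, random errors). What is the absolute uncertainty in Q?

Products/powers → add relative errors in quadrature, weighted by exponent:
  (1·δz/z)² = (1×0.105)² = 0.0111;  (2·δd/d)² = (2×0.0384)² = 0.00589;  (−½·δx/x)² = (-0.5×0.111)² = 0.00307;  (-1·δu/u)² = (-1×0.102)² = 0.0103
δQ/Q = √(0.0304) = 0.174
Q = 169, so δQ = 0.174 × 169 = 29.5.

29.5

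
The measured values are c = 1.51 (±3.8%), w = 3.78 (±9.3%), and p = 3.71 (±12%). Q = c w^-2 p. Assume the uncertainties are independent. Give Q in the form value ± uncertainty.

0.392 ± 0.0881

For a monomial Q ∝ c, w^-2, p, fractional errors add in quadrature:
  (1·δc/c)² = (1×0.0380)² = 0.00144;  (-2·δw/w)² = (-2×0.0930)² = 0.0346;  (1·δp/p)² = (1×0.120)² = 0.0144
δQ/Q = √(0.0504) = 0.225
Q = 0.392, so δQ = 0.225 × 0.392 = 0.0881.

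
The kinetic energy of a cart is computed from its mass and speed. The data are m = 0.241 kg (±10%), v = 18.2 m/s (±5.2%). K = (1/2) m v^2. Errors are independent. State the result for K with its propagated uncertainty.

Relative error in a monomial: (δK/K)² = Σ (nᵢ · δxᵢ/xᵢ)².
  (1·δm/m)² = (1×0.100)² = 0.0100;  (2·δv/v)² = (2×0.0520)² = 0.0108
δK/K = √(0.0208) = 0.144
K = 39.9 J, so δK = 0.144 × 39.9 = 5.76 J.

39.9 ± 5.76 J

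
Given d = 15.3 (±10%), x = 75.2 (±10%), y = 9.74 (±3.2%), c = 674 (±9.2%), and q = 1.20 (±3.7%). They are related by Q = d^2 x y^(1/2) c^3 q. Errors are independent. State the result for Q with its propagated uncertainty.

Each factor contributes (exponent × relative error)² to (δQ/Q)²:
  (2·δd/d)² = (2×0.100)² = 0.0400;  (1·δx/x)² = (1×0.100)² = 0.0100;  (½·δy/y)² = (0.5×0.0320)² = 0.000256;  (3·δc/c)² = (3×0.0920)² = 0.0762;  (1·δq/q)² = (1×0.0370)² = 0.00137
δQ/Q = √(0.128) = 0.357
Q = 2.02e+13, so δQ = 0.357 × 2.02e+13 = 7.22e+12.

(2.02 ± 0.722) × 10^13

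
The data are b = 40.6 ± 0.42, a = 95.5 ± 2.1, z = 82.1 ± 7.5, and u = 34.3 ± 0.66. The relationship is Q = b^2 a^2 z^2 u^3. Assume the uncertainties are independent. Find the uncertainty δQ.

For a monomial Q ∝ b^2, a^2, z^2, u^3, fractional errors add in quadrature:
  (2·δb/b)² = (2×0.0103)² = 0.000428;  (2·δa/a)² = (2×0.0220)² = 0.00193;  (2·δz/z)² = (2×0.0914)² = 0.0334;  (3·δu/u)² = (3×0.0192)² = 0.00333
δQ/Q = √(0.0391) = 0.198
Q = 4.09e+15, so δQ = 0.198 × 4.09e+15 = 8.08e+14.

8.08e+14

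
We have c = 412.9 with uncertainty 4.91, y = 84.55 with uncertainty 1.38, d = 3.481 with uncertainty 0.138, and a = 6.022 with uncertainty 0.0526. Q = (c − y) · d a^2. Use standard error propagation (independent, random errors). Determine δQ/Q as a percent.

4.60%

Let u = c − y = 328.3. δu = √(δc² + δy²) = √(24.1 + 1.90) = 5.10, so δu/u = 0.0155.
Q is then a monomial in u, d, a:
δQ/Q = √((δu/u)² + (1·δd/d)² + (2·δa/a)²) = √(0.000241 + 0.00157 + 0.000305) = 0.0460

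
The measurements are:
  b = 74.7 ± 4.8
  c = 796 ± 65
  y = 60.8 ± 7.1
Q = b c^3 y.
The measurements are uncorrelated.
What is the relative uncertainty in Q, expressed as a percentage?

Products/powers → add relative errors in quadrature, weighted by exponent:
  (1·δb/b)² = (1×0.0643)² = 0.00413;  (3·δc/c)² = (3×0.0817)² = 0.0600;  (1·δy/y)² = (1×0.117)² = 0.0136
δQ/Q = √(0.0778) = 0.279

27.9%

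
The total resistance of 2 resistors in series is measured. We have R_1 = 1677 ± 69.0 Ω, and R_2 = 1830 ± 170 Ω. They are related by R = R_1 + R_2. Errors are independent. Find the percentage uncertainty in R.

Sums and differences: (δR)² = Σ (cᵢ δxᵢ)².
  (δR_1)² = 4760;  (δR_2)² = 28900
δR = √(33700) = 183 Ω
R = 3507 Ω, so δR/R = 183/3507 = 0.0523.

5.23%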